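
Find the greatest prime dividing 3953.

3953 = 59 · 67
67 is prime.
So 3953 = 59 · 67; the largest prime factor is 67.

67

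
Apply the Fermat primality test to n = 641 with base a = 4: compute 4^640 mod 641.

4^1 ≡ 4 (mod 641)
4^2 ≡ 4^2 = 16 ≡ 16 (mod 641)
4^4 ≡ 16^2 = 256 ≡ 256 (mod 641)
4^8 ≡ 256^2 = 65536 ≡ 154 (mod 641)
4^16 ≡ 154^2 = 23716 ≡ 640 (mod 641)
4^32 ≡ 640^2 = 409600 ≡ 1 (mod 641)
4^64 ≡ 1^2 = 1 ≡ 1 (mod 641)
4^128 ≡ 1^2 = 1 ≡ 1 (mod 641)
4^256 ≡ 1^2 = 1 ≡ 1 (mod 641)
4^512 ≡ 1^2 = 1 ≡ 1 (mod 641)
640 = 512 + 128 in binary powers of 2.
So 4^640 ≡ 1 · 1 ≡ 1 (mod 641).
Since the result is 1, base 4 gives no evidence that 641 is composite.

1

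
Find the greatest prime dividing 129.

43

129 = 3 · 43
43 is prime.
So 129 = 3 · 43; the largest prime factor is 43.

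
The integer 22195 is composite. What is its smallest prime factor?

22195 is odd.
Digit sum 19, not divisible by 3.
Ends in 5: divisible by 5.

5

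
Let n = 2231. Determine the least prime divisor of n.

23

2231 is odd.
Digit sum 8, not divisible by 3.
Ends in 1: not divisible by 5.
7: 2231 = 7·318 + 5
11: 2231 = 11·202 + 9
13: 2231 = 13·171 + 8
17: 2231 = 17·131 + 4
19: 2231 = 19·117 + 8
23: 2231 = 23·97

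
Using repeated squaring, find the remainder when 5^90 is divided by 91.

5^1 ≡ 5 (mod 91)
5^2 ≡ 5^2 = 25 ≡ 25 (mod 91)
5^4 ≡ 25^2 = 625 ≡ 79 (mod 91)
5^8 ≡ 79^2 = 6241 ≡ 53 (mod 91)
5^16 ≡ 53^2 = 2809 ≡ 79 (mod 91)
5^32 ≡ 79^2 = 6241 ≡ 53 (mod 91)
5^64 ≡ 53^2 = 2809 ≡ 79 (mod 91)
90 = 64 + 16 + 8 + 2 in binary powers of 2.
So 5^90 ≡ 79 · 79 · 53 · 25 ≡ 64 (mod 91).
Since 64 ≠ 1, base 5 is a Fermat witness: 91 is composite.

64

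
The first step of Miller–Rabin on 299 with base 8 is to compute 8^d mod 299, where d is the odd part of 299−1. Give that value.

151

299 − 1 = 298 = 2^1 · 149, so d = 149.
8^1 ≡ 8 (mod 299)
8^2 ≡ 8^2 = 64 ≡ 64 (mod 299)
8^4 ≡ 64^2 = 4096 ≡ 209 (mod 299)
8^8 ≡ 209^2 = 43681 ≡ 27 (mod 299)
8^16 ≡ 27^2 = 729 ≡ 131 (mod 299)
8^32 ≡ 131^2 = 17161 ≡ 118 (mod 299)
8^64 ≡ 118^2 = 13924 ≡ 170 (mod 299)
8^128 ≡ 170^2 = 28900 ≡ 196 (mod 299)
149 = 128 + 16 + 4 + 1 in binary powers of 2.
So 8^149 ≡ 196 · 131 · 209 · 8 ≡ 151 (mod 299).
Squaring chain: 151; never reaches −1, so base 8 is a Miller–Rabin witness that 299 is composite.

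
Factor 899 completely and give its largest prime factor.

31

899 = 29 · 31
31 is prime.
So 899 = 29 · 31; the largest prime factor is 31.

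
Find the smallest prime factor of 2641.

2641 is odd.
Digit sum 13, not divisible by 3.
Ends in 1: not divisible by 5.
7: 2641 = 7·377 + 2
11: 2641 = 11·240 + 1
13: 2641 = 13·203 + 2
17: 2641 = 17·155 + 6
19: 2641 = 19·139

19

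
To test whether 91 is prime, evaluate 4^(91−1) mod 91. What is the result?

1

4^1 ≡ 4 (mod 91)
4^2 ≡ 4^2 = 16 ≡ 16 (mod 91)
4^4 ≡ 16^2 = 256 ≡ 74 (mod 91)
4^8 ≡ 74^2 = 5476 ≡ 16 (mod 91)
4^16 ≡ 16^2 = 256 ≡ 74 (mod 91)
4^32 ≡ 74^2 = 5476 ≡ 16 (mod 91)
4^64 ≡ 16^2 = 256 ≡ 74 (mod 91)
90 = 64 + 16 + 8 + 2 in binary powers of 2.
So 4^90 ≡ 74 · 74 · 16 · 16 ≡ 1 (mod 91).
Since the result is 1, base 4 gives no evidence that 91 is composite.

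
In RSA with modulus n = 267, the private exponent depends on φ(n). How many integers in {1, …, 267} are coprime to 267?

Factor: 267 = 3 · 89.
φ(267) = (3−1) · (89−1) = 2 · 88 = 176.

176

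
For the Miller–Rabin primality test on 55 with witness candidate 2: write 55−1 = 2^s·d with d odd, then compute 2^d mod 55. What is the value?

55 − 1 = 54 = 2^1 · 27, so d = 27.
2^1 ≡ 2 (mod 55)
2^2 ≡ 2^2 = 4 ≡ 4 (mod 55)
2^4 ≡ 4^2 = 16 ≡ 16 (mod 55)
2^8 ≡ 16^2 = 256 ≡ 36 (mod 55)
2^16 ≡ 36^2 = 1296 ≡ 31 (mod 55)
27 = 16 + 8 + 2 + 1 in binary powers of 2.
So 2^27 ≡ 31 · 36 · 4 · 2 ≡ 18 (mod 55).
Squaring chain: 18; never reaches −1, so base 2 is a Miller–Rabin witness that 55 is composite.

18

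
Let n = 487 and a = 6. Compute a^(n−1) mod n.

6^1 ≡ 6 (mod 487)
6^2 ≡ 6^2 = 36 ≡ 36 (mod 487)
6^4 ≡ 36^2 = 1296 ≡ 322 (mod 487)
6^8 ≡ 322^2 = 103684 ≡ 440 (mod 487)
6^16 ≡ 440^2 = 193600 ≡ 261 (mod 487)
6^32 ≡ 261^2 = 68121 ≡ 428 (mod 487)
6^64 ≡ 428^2 = 183184 ≡ 72 (mod 487)
6^128 ≡ 72^2 = 5184 ≡ 314 (mod 487)
6^256 ≡ 314^2 = 98596 ≡ 222 (mod 487)
486 = 256 + 128 + 64 + 32 + 4 + 2 in binary powers of 2.
So 6^486 ≡ 222 · 314 · 72 · 428 · 322 · 36 ≡ 1 (mod 487).
Since the result is 1, base 6 gives no evidence that 487 is composite.

1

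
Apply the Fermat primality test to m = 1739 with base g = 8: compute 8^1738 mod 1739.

159

8^1 ≡ 8 (mod 1739)
8^2 ≡ 8^2 = 64 ≡ 64 (mod 1739)
8^4 ≡ 64^2 = 4096 ≡ 618 (mod 1739)
8^8 ≡ 618^2 = 381924 ≡ 1083 (mod 1739)
8^16 ≡ 1083^2 = 1172889 ≡ 803 (mod 1739)
8^32 ≡ 803^2 = 644809 ≡ 1379 (mod 1739)
8^64 ≡ 1379^2 = 1901641 ≡ 914 (mod 1739)
8^128 ≡ 914^2 = 835396 ≡ 676 (mod 1739)
8^256 ≡ 676^2 = 456976 ≡ 1358 (mod 1739)
8^512 ≡ 1358^2 = 1844164 ≡ 824 (mod 1739)
8^1024 ≡ 824^2 = 678976 ≡ 766 (mod 1739)
1738 = 1024 + 512 + 128 + 64 + 8 + 2 in binary powers of 2.
So 8^1738 ≡ 766 · 824 · 676 · 914 · 1083 · 64 ≡ 159 (mod 1739).
Since 159 ≠ 1, base 8 is a Fermat witness: 1739 is composite.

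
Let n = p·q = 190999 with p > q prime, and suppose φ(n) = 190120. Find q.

φ(n) = (p−1)(q−1) = n − (p+q) + 1, so p + q = 190999 − 190120 + 1 = 880.
p and q are the roots of t² − 880t + 190999 = 0.
Discriminant: 880² − 4·190999 = 774400 − 763996 = 10404; √10404 = 102.
q = (880 − 102)/2 = 389, p = (880 + 102)/2 = 491.
Check: 389 · 491 = 190999.

389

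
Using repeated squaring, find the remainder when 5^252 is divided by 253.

5^1 ≡ 5 (mod 253)
5^2 ≡ 5^2 = 25 ≡ 25 (mod 253)
5^4 ≡ 25^2 = 625 ≡ 119 (mod 253)
5^8 ≡ 119^2 = 14161 ≡ 246 (mod 253)
5^16 ≡ 246^2 = 60516 ≡ 49 (mod 253)
5^32 ≡ 49^2 = 2401 ≡ 124 (mod 253)
5^64 ≡ 124^2 = 15376 ≡ 196 (mod 253)
5^128 ≡ 196^2 = 38416 ≡ 213 (mod 253)
252 = 128 + 64 + 32 + 16 + 8 + 4 in binary powers of 2.
So 5^252 ≡ 213 · 196 · 124 · 49 · 246 · 119 ≡ 124 (mod 253).
Since 124 ≠ 1, base 5 is a Fermat witness: 253 is composite.

124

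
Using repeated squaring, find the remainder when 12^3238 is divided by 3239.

12^1 ≡ 12 (mod 3239)
12^2 ≡ 12^2 = 144 ≡ 144 (mod 3239)
12^4 ≡ 144^2 = 20736 ≡ 1302 (mod 3239)
12^8 ≡ 1302^2 = 1695204 ≡ 1207 (mod 3239)
12^16 ≡ 1207^2 = 1456849 ≡ 2538 (mod 3239)
12^32 ≡ 2538^2 = 6441444 ≡ 2312 (mod 3239)
12^64 ≡ 2312^2 = 5345344 ≡ 994 (mod 3239)
12^128 ≡ 994^2 = 988036 ≡ 141 (mod 3239)
12^256 ≡ 141^2 = 19881 ≡ 447 (mod 3239)
12^512 ≡ 447^2 = 199809 ≡ 2230 (mod 3239)
12^1024 ≡ 2230^2 = 4972900 ≡ 1035 (mod 3239)
12^2048 ≡ 1035^2 = 1071225 ≡ 2355 (mod 3239)
3238 = 2048 + 1024 + 128 + 32 + 4 + 2 in binary powers of 2.
So 12^3238 ≡ 2355 · 1035 · 141 · 2312 · 1302 · 144 ≡ 699 (mod 3239).
Since 699 ≠ 1, base 12 is a Fermat witness: 3239 is composite.

699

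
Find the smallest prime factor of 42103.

42103 is odd.
Digit sum 10, not divisible by 3.
Ends in 3: not divisible by 5.
7: 42103 = 7·6014 + 5
11: 42103 = 11·3827 + 6
13: 42103 = 13·3238 + 9
17: 42103 = 17·2476 + 11
19: 42103 = 19·2215 + 18
23: 42103 = 23·1830 + 13
29: 42103 = 29·1451 + 24
31: 42103 = 31·1358 + 5
37: 42103 = 37·1137 + 34
41: 42103 = 41·1026 + 37
43: 42103 = 43·979 + 6
47: 42103 = 47·895 + 38
53: 42103 = 53·794 + 21
59: 42103 = 59·713 + 36
61: 42103 = 61·690 + 13
67: 42103 = 67·628 + 27
71: 42103 = 71·593

71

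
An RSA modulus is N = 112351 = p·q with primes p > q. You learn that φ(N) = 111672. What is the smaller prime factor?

283

φ(n) = (p−1)(q−1) = n − (p+q) + 1, so p + q = 112351 − 111672 + 1 = 680.
p and q are the roots of t² − 680t + 112351 = 0.
Discriminant: 680² − 4·112351 = 462400 − 449404 = 12996; √12996 = 114.
q = (680 − 114)/2 = 283, p = (680 + 114)/2 = 397.
Check: 283 · 397 = 112351.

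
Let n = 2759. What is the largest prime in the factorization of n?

89

2759 = 31 · 89
89 is prime.
So 2759 = 31 · 89; the largest prime factor is 89.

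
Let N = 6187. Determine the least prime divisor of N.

6187 is odd.
Digit sum 22, not divisible by 3.
Ends in 7: not divisible by 5.
7: 6187 = 7·883 + 6
11: 6187 = 11·562 + 5
13: 6187 = 13·475 + 12
17: 6187 = 17·363 + 16
19: 6187 = 19·325 + 12
23: 6187 = 23·269

23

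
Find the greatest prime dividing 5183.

73

5183 = 71 · 73
73 is prime.
So 5183 = 71 · 73; the largest prime factor is 73.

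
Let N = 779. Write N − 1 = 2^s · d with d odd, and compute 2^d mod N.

779 − 1 = 778 = 2^1 · 389, so d = 389.
2^1 ≡ 2 (mod 779)
2^2 ≡ 2^2 = 4 ≡ 4 (mod 779)
2^4 ≡ 4^2 = 16 ≡ 16 (mod 779)
2^8 ≡ 16^2 = 256 ≡ 256 (mod 779)
2^16 ≡ 256^2 = 65536 ≡ 100 (mod 779)
2^32 ≡ 100^2 = 10000 ≡ 652 (mod 779)
2^64 ≡ 652^2 = 425104 ≡ 549 (mod 779)
2^128 ≡ 549^2 = 301401 ≡ 707 (mod 779)
2^256 ≡ 707^2 = 499849 ≡ 510 (mod 779)
389 = 256 + 128 + 4 + 1 in binary powers of 2.
So 2^389 ≡ 510 · 707 · 16 · 2 ≡ 471 (mod 779).
Squaring chain: 471; never reaches −1, so base 2 is a Miller–Rabin witness that 779 is composite.

471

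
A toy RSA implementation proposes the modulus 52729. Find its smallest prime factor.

67

52729 is odd.
Digit sum 25, not divisible by 3.
Ends in 9: not divisible by 5.
7: 52729 = 7·7532 + 5
11: 52729 = 11·4793 + 6
13: 52729 = 13·4056 + 1
17: 52729 = 17·3101 + 12
19: 52729 = 19·2775 + 4
23: 52729 = 23·2292 + 13
29: 52729 = 29·1818 + 7
31: 52729 = 31·1700 + 29
37: 52729 = 37·1425 + 4
41: 52729 = 41·1286 + 3
43: 52729 = 43·1226 + 11
47: 52729 = 47·1121 + 42
53: 52729 = 53·994 + 47
59: 52729 = 59·893 + 42
61: 52729 = 61·864 + 25
67: 52729 = 67·787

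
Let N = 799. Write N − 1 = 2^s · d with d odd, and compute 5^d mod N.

415

799 − 1 = 798 = 2^1 · 399, so d = 399.
5^1 ≡ 5 (mod 799)
5^2 ≡ 5^2 = 25 ≡ 25 (mod 799)
5^4 ≡ 25^2 = 625 ≡ 625 (mod 799)
5^8 ≡ 625^2 = 390625 ≡ 713 (mod 799)
5^16 ≡ 713^2 = 508369 ≡ 205 (mod 799)
5^32 ≡ 205^2 = 42025 ≡ 477 (mod 799)
5^64 ≡ 477^2 = 227529 ≡ 613 (mod 799)
5^128 ≡ 613^2 = 375769 ≡ 239 (mod 799)
5^256 ≡ 239^2 = 57121 ≡ 392 (mod 799)
399 = 256 + 128 + 8 + 4 + 2 + 1 in binary powers of 2.
So 5^399 ≡ 392 · 239 · 713 · 625 · 25 · 5 ≡ 415 (mod 799).
Squaring chain: 415; never reaches −1, so base 5 is a Miller–Rabin witness that 799 is composite.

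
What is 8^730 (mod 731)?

64

8^1 ≡ 8 (mod 731)
8^2 ≡ 8^2 = 64 ≡ 64 (mod 731)
8^4 ≡ 64^2 = 4096 ≡ 441 (mod 731)
8^8 ≡ 441^2 = 194481 ≡ 35 (mod 731)
8^16 ≡ 35^2 = 1225 ≡ 494 (mod 731)
8^32 ≡ 494^2 = 244036 ≡ 613 (mod 731)
8^64 ≡ 613^2 = 375769 ≡ 35 (mod 731)
8^128 ≡ 35^2 = 1225 ≡ 494 (mod 731)
8^256 ≡ 494^2 = 244036 ≡ 613 (mod 731)
8^512 ≡ 613^2 = 375769 ≡ 35 (mod 731)
730 = 512 + 128 + 64 + 16 + 8 + 2 in binary powers of 2.
So 8^730 ≡ 35 · 494 · 35 · 494 · 35 · 64 ≡ 64 (mod 731).
Since 64 ≠ 1, base 8 is a Fermat witness: 731 is composite.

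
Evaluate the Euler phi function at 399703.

Factor: 399703 = 19 · 109 · 193.
φ(399703) = (19−1) · (109−1) · (193−1) = 18 · 108 · 192 = 373248.

373248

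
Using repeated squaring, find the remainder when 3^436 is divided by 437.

3^1 ≡ 3 (mod 437)
3^2 ≡ 3^2 = 9 ≡ 9 (mod 437)
3^4 ≡ 9^2 = 81 ≡ 81 (mod 437)
3^8 ≡ 81^2 = 6561 ≡ 6 (mod 437)
3^16 ≡ 6^2 = 36 ≡ 36 (mod 437)
3^32 ≡ 36^2 = 1296 ≡ 422 (mod 437)
3^64 ≡ 422^2 = 178084 ≡ 225 (mod 437)
3^128 ≡ 225^2 = 50625 ≡ 370 (mod 437)
3^256 ≡ 370^2 = 136900 ≡ 119 (mod 437)
436 = 256 + 128 + 32 + 16 + 4 in binary powers of 2.
So 3^436 ≡ 119 · 370 · 422 · 36 · 81 ≡ 347 (mod 437).
Since 347 ≠ 1, base 3 is a Fermat witness: 437 is composite.

347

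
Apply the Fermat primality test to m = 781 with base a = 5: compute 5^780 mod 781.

1

5^1 ≡ 5 (mod 781)
5^2 ≡ 5^2 = 25 ≡ 25 (mod 781)
5^4 ≡ 25^2 = 625 ≡ 625 (mod 781)
5^8 ≡ 625^2 = 390625 ≡ 125 (mod 781)
5^16 ≡ 125^2 = 15625 ≡ 5 (mod 781)
5^32 ≡ 5^2 = 25 ≡ 25 (mod 781)
5^64 ≡ 25^2 = 625 ≡ 625 (mod 781)
5^128 ≡ 625^2 = 390625 ≡ 125 (mod 781)
5^256 ≡ 125^2 = 15625 ≡ 5 (mod 781)
5^512 ≡ 5^2 = 25 ≡ 25 (mod 781)
780 = 512 + 256 + 8 + 4 in binary powers of 2.
So 5^780 ≡ 25 · 5 · 125 · 625 ≡ 1 (mod 781).
Since the result is 1, base 5 gives no evidence that 781 is composite.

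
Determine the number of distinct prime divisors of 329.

329 = 7 · 47
329 = 7 · 47, which has 2 distinct prime factors.

2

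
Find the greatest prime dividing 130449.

67

130449 = 3 · 43483
43483 = 11 · 3953
3953 = 59 · 67
67 is prime.
So 130449 = 3 · 11 · 59 · 67; the largest prime factor is 67.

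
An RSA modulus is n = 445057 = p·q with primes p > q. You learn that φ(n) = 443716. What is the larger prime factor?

743

φ(n) = (p−1)(q−1) = n − (p+q) + 1, so p + q = 445057 − 443716 + 1 = 1342.
p and q are the roots of t² − 1342t + 445057 = 0.
Discriminant: 1342² − 4·445057 = 1800964 − 1780228 = 20736; √20736 = 144.
q = (1342 − 144)/2 = 599, p = (1342 + 144)/2 = 743.
Check: 599 · 743 = 445057.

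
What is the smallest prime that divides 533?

13

533 is odd.
Digit sum 11, not divisible by 3.
Ends in 3: not divisible by 5.
7: 533 = 7·76 + 1
11: 533 = 11·48 + 5
13: 533 = 13·41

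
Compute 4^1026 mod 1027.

4^1 ≡ 4 (mod 1027)
4^2 ≡ 4^2 = 16 ≡ 16 (mod 1027)
4^4 ≡ 16^2 = 256 ≡ 256 (mod 1027)
4^8 ≡ 256^2 = 65536 ≡ 835 (mod 1027)
4^16 ≡ 835^2 = 697225 ≡ 919 (mod 1027)
4^32 ≡ 919^2 = 844561 ≡ 367 (mod 1027)
4^64 ≡ 367^2 = 134689 ≡ 152 (mod 1027)
4^128 ≡ 152^2 = 23104 ≡ 510 (mod 1027)
4^256 ≡ 510^2 = 260100 ≡ 269 (mod 1027)
4^512 ≡ 269^2 = 72361 ≡ 471 (mod 1027)
4^1024 ≡ 471^2 = 221841 ≡ 9 (mod 1027)
1026 = 1024 + 2 in binary powers of 2.
So 4^1026 ≡ 9 · 16 ≡ 144 (mod 1027).
Since 144 ≠ 1, base 4 is a Fermat witness: 1027 is composite.

144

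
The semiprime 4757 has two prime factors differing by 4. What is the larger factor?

Since p = q + 4, we have 4757 = q(q + 4), so q² + 4q − 4757 = 0.
Discriminant: 4² + 4·4757 = 16 + 19028 = 19044; √19044 = 138.
q = (−4 + 138)/2 = 67, and p = q + 4 = 71.
Check: 67 · 71 = 4757.

71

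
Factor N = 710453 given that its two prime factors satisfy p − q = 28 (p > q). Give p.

Since p = q + 28, we have 710453 = q(q + 28), so q² + 28q − 710453 = 0.
Discriminant: 28² + 4·710453 = 784 + 2841812 = 2842596; √2842596 = 1686.
q = (−28 + 1686)/2 = 829, and p = q + 28 = 857.
Check: 829 · 857 = 710453.

857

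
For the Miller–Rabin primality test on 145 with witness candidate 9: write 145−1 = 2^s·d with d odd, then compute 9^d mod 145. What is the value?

64

145 − 1 = 144 = 2^4 · 9, so d = 9.
9^1 ≡ 9 (mod 145)
9^2 ≡ 9^2 = 81 ≡ 81 (mod 145)
9^4 ≡ 81^2 = 6561 ≡ 36 (mod 145)
9^8 ≡ 36^2 = 1296 ≡ 136 (mod 145)
9 = 8 + 1 in binary powers of 2.
So 9^9 ≡ 136 · 9 ≡ 64 (mod 145).
Squaring chain: 64 → 36 → 136 → 81; never reaches −1, so base 9 is a Miller–Rabin witness that 145 is composite.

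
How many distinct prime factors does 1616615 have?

6

1616615 = 5 · 323323
323323 = 7 · 46189
46189 = 11 · 4199
4199 = 13 · 323
323 = 17 · 19
1616615 = 5 · 7 · 11 · 13 · 17 · 19, which has 6 distinct prime factors.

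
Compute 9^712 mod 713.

289

9^1 ≡ 9 (mod 713)
9^2 ≡ 9^2 = 81 ≡ 81 (mod 713)
9^4 ≡ 81^2 = 6561 ≡ 144 (mod 713)
9^8 ≡ 144^2 = 20736 ≡ 59 (mod 713)
9^16 ≡ 59^2 = 3481 ≡ 629 (mod 713)
9^32 ≡ 629^2 = 395641 ≡ 639 (mod 713)
9^64 ≡ 639^2 = 408321 ≡ 485 (mod 713)
9^128 ≡ 485^2 = 235225 ≡ 648 (mod 713)
9^256 ≡ 648^2 = 419904 ≡ 660 (mod 713)
9^512 ≡ 660^2 = 435600 ≡ 670 (mod 713)
712 = 512 + 128 + 64 + 8 in binary powers of 2.
So 9^712 ≡ 670 · 648 · 485 · 59 ≡ 289 (mod 713).
Since 289 ≠ 1, base 9 is a Fermat witness: 713 is composite.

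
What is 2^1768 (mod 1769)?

625

2^1 ≡ 2 (mod 1769)
2^2 ≡ 2^2 = 4 ≡ 4 (mod 1769)
2^4 ≡ 4^2 = 16 ≡ 16 (mod 1769)
2^8 ≡ 16^2 = 256 ≡ 256 (mod 1769)
2^16 ≡ 256^2 = 65536 ≡ 83 (mod 1769)
2^32 ≡ 83^2 = 6889 ≡ 1582 (mod 1769)
2^64 ≡ 1582^2 = 2502724 ≡ 1358 (mod 1769)
2^128 ≡ 1358^2 = 1844164 ≡ 866 (mod 1769)
2^256 ≡ 866^2 = 749956 ≡ 1669 (mod 1769)
2^512 ≡ 1669^2 = 2785561 ≡ 1155 (mod 1769)
2^1024 ≡ 1155^2 = 1334025 ≡ 199 (mod 1769)
1768 = 1024 + 512 + 128 + 64 + 32 + 8 in binary powers of 2.
So 2^1768 ≡ 199 · 1155 · 866 · 1358 · 1582 · 256 ≡ 625 (mod 1769).
Since 625 ≠ 1, base 2 is a Fermat witness: 1769 is composite.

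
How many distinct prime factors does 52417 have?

52417 = 23 · 2279
2279 = 43 · 53
52417 = 23 · 43 · 53, which has 3 distinct prime factors.

3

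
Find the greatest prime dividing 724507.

724507 = 7 · 103501
103501 = 29 · 3569
3569 = 43 · 83
83 is prime.
So 724507 = 7 · 29 · 43 · 83; the largest prime factor is 83.

83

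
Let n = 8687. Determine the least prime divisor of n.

8687 is odd.
Digit sum 29, not divisible by 3.
Ends in 7: not divisible by 5.
7: 8687 = 7·1241

7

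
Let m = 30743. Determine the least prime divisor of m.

30743 is odd.
Digit sum 17, not divisible by 3.
Ends in 3: not divisible by 5.
7: 30743 = 7·4391 + 6
11: 30743 = 11·2794 + 9
13: 30743 = 13·2364 + 11
17: 30743 = 17·1808 + 7
19: 30743 = 19·1618 + 1
23: 30743 = 23·1336 + 15
29: 30743 = 29·1060 + 3
31: 30743 = 31·991 + 22
37: 30743 = 37·830 + 33
41: 30743 = 41·749 + 34
43: 30743 = 43·714 + 41
47: 30743 = 47·654 + 5
53: 30743 = 53·580 + 3
59: 30743 = 59·521 + 4
61: 30743 = 61·503 + 60
67: 30743 = 67·458 + 57
71: 30743 = 71·433

71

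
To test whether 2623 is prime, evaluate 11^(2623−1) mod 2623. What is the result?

11^1 ≡ 11 (mod 2623)
11^2 ≡ 11^2 = 121 ≡ 121 (mod 2623)
11^4 ≡ 121^2 = 14641 ≡ 1526 (mod 2623)
11^8 ≡ 1526^2 = 2328676 ≡ 2075 (mod 2623)
11^16 ≡ 2075^2 = 4305625 ≡ 1282 (mod 2623)
11^32 ≡ 1282^2 = 1643524 ≡ 1526 (mod 2623)
11^64 ≡ 1526^2 = 2328676 ≡ 2075 (mod 2623)
11^128 ≡ 2075^2 = 4305625 ≡ 1282 (mod 2623)
11^256 ≡ 1282^2 = 1643524 ≡ 1526 (mod 2623)
11^512 ≡ 1526^2 = 2328676 ≡ 2075 (mod 2623)
11^1024 ≡ 2075^2 = 4305625 ≡ 1282 (mod 2623)
11^2048 ≡ 1282^2 = 1643524 ≡ 1526 (mod 2623)
2622 = 2048 + 512 + 32 + 16 + 8 + 4 + 2 in binary powers of 2.
So 11^2622 ≡ 1526 · 2075 · 1526 · 1282 · 2075 · 1526 · 121 ≡ 365 (mod 2623).
Since 365 ≠ 1, base 11 is a Fermat witness: 2623 is composite.

365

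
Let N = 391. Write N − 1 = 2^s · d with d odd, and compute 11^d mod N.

107

391 − 1 = 390 = 2^1 · 195, so d = 195.
11^1 ≡ 11 (mod 391)
11^2 ≡ 11^2 = 121 ≡ 121 (mod 391)
11^4 ≡ 121^2 = 14641 ≡ 174 (mod 391)
11^8 ≡ 174^2 = 30276 ≡ 169 (mod 391)
11^16 ≡ 169^2 = 28561 ≡ 18 (mod 391)
11^32 ≡ 18^2 = 324 ≡ 324 (mod 391)
11^64 ≡ 324^2 = 104976 ≡ 188 (mod 391)
11^128 ≡ 188^2 = 35344 ≡ 154 (mod 391)
195 = 128 + 64 + 2 + 1 in binary powers of 2.
So 11^195 ≡ 154 · 188 · 121 · 11 ≡ 107 (mod 391).
Squaring chain: 107; never reaches −1, so base 11 is a Miller–Rabin witness that 391 is composite.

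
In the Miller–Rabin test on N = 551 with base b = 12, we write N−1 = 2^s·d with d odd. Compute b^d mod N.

46

551 − 1 = 550 = 2^1 · 275, so d = 275.
12^1 ≡ 12 (mod 551)
12^2 ≡ 12^2 = 144 ≡ 144 (mod 551)
12^4 ≡ 144^2 = 20736 ≡ 349 (mod 551)
12^8 ≡ 349^2 = 121801 ≡ 30 (mod 551)
12^16 ≡ 30^2 = 900 ≡ 349 (mod 551)
12^32 ≡ 349^2 = 121801 ≡ 30 (mod 551)
12^64 ≡ 30^2 = 900 ≡ 349 (mod 551)
12^128 ≡ 349^2 = 121801 ≡ 30 (mod 551)
12^256 ≡ 30^2 = 900 ≡ 349 (mod 551)
275 = 256 + 16 + 2 + 1 in binary powers of 2.
So 12^275 ≡ 349 · 349 · 144 · 12 ≡ 46 (mod 551).
Squaring chain: 46; never reaches −1, so base 12 is a Miller–Rabin witness that 551 is composite.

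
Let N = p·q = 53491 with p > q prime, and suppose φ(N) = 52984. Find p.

359

φ(n) = (p−1)(q−1) = n − (p+q) + 1, so p + q = 53491 − 52984 + 1 = 508.
p and q are the roots of t² − 508t + 53491 = 0.
Discriminant: 508² − 4·53491 = 258064 − 213964 = 44100; √44100 = 210.
q = (508 − 210)/2 = 149, p = (508 + 210)/2 = 359.
Check: 149 · 359 = 53491.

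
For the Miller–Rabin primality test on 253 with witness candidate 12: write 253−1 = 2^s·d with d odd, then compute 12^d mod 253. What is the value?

100

253 − 1 = 252 = 2^2 · 63, so d = 63.
12^1 ≡ 12 (mod 253)
12^2 ≡ 12^2 = 144 ≡ 144 (mod 253)
12^4 ≡ 144^2 = 20736 ≡ 243 (mod 253)
12^8 ≡ 243^2 = 59049 ≡ 100 (mod 253)
12^16 ≡ 100^2 = 10000 ≡ 133 (mod 253)
12^32 ≡ 133^2 = 17689 ≡ 232 (mod 253)
63 = 32 + 16 + 8 + 4 + 2 + 1 in binary powers of 2.
So 12^63 ≡ 232 · 133 · 100 · 243 · 144 · 12 ≡ 100 (mod 253).
Squaring chain: 100 → 133; never reaches −1, so base 12 is a Miller–Rabin witness that 253 is composite.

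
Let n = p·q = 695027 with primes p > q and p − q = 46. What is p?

857

Since p = q + 46, we have 695027 = q(q + 46), so q² + 46q − 695027 = 0.
Discriminant: 46² + 4·695027 = 2116 + 2780108 = 2782224; √2782224 = 1668.
q = (−46 + 1668)/2 = 811, and p = q + 46 = 857.
Check: 811 · 857 = 695027.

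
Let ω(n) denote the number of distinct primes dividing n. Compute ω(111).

2

111 = 3 · 37
111 = 3 · 37, which has 2 distinct prime factors.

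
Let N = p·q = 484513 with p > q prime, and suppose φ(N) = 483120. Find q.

φ(n) = (p−1)(q−1) = n − (p+q) + 1, so p + q = 484513 − 483120 + 1 = 1394.
p and q are the roots of t² − 1394t + 484513 = 0.
Discriminant: 1394² − 4·484513 = 1943236 − 1938052 = 5184; √5184 = 72.
q = (1394 − 72)/2 = 661, p = (1394 + 72)/2 = 733.
Check: 661 · 733 = 484513.

661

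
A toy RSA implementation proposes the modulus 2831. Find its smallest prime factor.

2831 is odd.
Digit sum 14, not divisible by 3.
Ends in 1: not divisible by 5.
7: 2831 = 7·404 + 3
11: 2831 = 11·257 + 4
13: 2831 = 13·217 + 10
17: 2831 = 17·166 + 9
19: 2831 = 19·149

19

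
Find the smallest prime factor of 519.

519 is odd.
Digit sum 15, divisible by 3.

3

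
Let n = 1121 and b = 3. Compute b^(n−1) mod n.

3^1 ≡ 3 (mod 1121)
3^2 ≡ 3^2 = 9 ≡ 9 (mod 1121)
3^4 ≡ 9^2 = 81 ≡ 81 (mod 1121)
3^8 ≡ 81^2 = 6561 ≡ 956 (mod 1121)
3^16 ≡ 956^2 = 913936 ≡ 321 (mod 1121)
3^32 ≡ 321^2 = 103041 ≡ 1030 (mod 1121)
3^64 ≡ 1030^2 = 1060900 ≡ 434 (mod 1121)
3^128 ≡ 434^2 = 188356 ≡ 28 (mod 1121)
3^256 ≡ 28^2 = 784 ≡ 784 (mod 1121)
3^512 ≡ 784^2 = 614656 ≡ 348 (mod 1121)
3^1024 ≡ 348^2 = 121104 ≡ 36 (mod 1121)
1120 = 1024 + 64 + 32 in binary powers of 2.
So 3^1120 ≡ 36 · 434 · 1030 ≡ 765 (mod 1121).
Since 765 ≠ 1, base 3 is a Fermat witness: 1121 is composite.

765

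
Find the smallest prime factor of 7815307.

73

7815307 is odd.
Digit sum 31, not divisible by 3.
Ends in 7: not divisible by 5.
7: 7815307 = 7·1116472 + 3
11: 7815307 = 11·710482 + 5
13: 7815307 = 13·601177 + 6
17: 7815307 = 17·459723 + 16
19: 7815307 = 19·411331 + 18
23: 7815307 = 23·339795 + 22
29: 7815307 = 29·269493 + 10
31: 7815307 = 31·252106 + 21
37: 7815307 = 37·211224 + 19
41: 7815307 = 41·190617 + 10
43: 7815307 = 43·181751 + 14
47: 7815307 = 47·166283 + 6
53: 7815307 = 53·147458 + 33
59: 7815307 = 59·132462 + 49
61: 7815307 = 61·128119 + 48
67: 7815307 = 67·116646 + 25
71: 7815307 = 71·110074 + 53
73: 7815307 = 73·107059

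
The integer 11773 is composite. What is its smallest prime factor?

11773 is odd.
Digit sum 19, not divisible by 3.
Ends in 3: not divisible by 5.
7: 11773 = 7·1681 + 6
11: 11773 = 11·1070 + 3
13: 11773 = 13·905 + 8
17: 11773 = 17·692 + 9
19: 11773 = 19·619 + 12
23: 11773 = 23·511 + 20
29: 11773 = 29·405 + 28
31: 11773 = 31·379 + 24
37: 11773 = 37·318 + 7
41: 11773 = 41·287 + 6
43: 11773 = 43·273 + 34
47: 11773 = 47·250 + 23
53: 11773 = 53·222 + 7
59: 11773 = 59·199 + 32
61: 11773 = 61·193

61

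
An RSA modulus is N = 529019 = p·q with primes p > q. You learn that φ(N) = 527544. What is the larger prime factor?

φ(n) = (p−1)(q−1) = n − (p+q) + 1, so p + q = 529019 − 527544 + 1 = 1476.
p and q are the roots of t² − 1476t + 529019 = 0.
Discriminant: 1476² − 4·529019 = 2178576 − 2116076 = 62500; √62500 = 250.
q = (1476 − 250)/2 = 613, p = (1476 + 250)/2 = 863.
Check: 613 · 863 = 529019.

863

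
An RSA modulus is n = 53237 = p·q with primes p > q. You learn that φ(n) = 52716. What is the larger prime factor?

φ(n) = (p−1)(q−1) = n − (p+q) + 1, so p + q = 53237 − 52716 + 1 = 522.
p and q are the roots of t² − 522t + 53237 = 0.
Discriminant: 522² − 4·53237 = 272484 − 212948 = 59536; √59536 = 244.
q = (522 − 244)/2 = 139, p = (522 + 244)/2 = 383.
Check: 139 · 383 = 53237.

383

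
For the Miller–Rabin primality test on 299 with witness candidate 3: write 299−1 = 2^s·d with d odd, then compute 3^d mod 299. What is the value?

269

299 − 1 = 298 = 2^1 · 149, so d = 149.
3^1 ≡ 3 (mod 299)
3^2 ≡ 3^2 = 9 ≡ 9 (mod 299)
3^4 ≡ 9^2 = 81 ≡ 81 (mod 299)
3^8 ≡ 81^2 = 6561 ≡ 282 (mod 299)
3^16 ≡ 282^2 = 79524 ≡ 289 (mod 299)
3^32 ≡ 289^2 = 83521 ≡ 100 (mod 299)
3^64 ≡ 100^2 = 10000 ≡ 133 (mod 299)
3^128 ≡ 133^2 = 17689 ≡ 48 (mod 299)
149 = 128 + 16 + 4 + 1 in binary powers of 2.
So 3^149 ≡ 48 · 289 · 81 · 3 ≡ 269 (mod 299).
Squaring chain: 269; never reaches −1, so base 3 is a Miller–Rabin witness that 299 is composite.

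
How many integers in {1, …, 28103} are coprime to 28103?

Factor: 28103 = 157 · 179.
φ(28103) = (157−1) · (179−1) = 156 · 178 = 27768.

27768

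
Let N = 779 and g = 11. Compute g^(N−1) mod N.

11^1 ≡ 11 (mod 779)
11^2 ≡ 11^2 = 121 ≡ 121 (mod 779)
11^4 ≡ 121^2 = 14641 ≡ 619 (mod 779)
11^8 ≡ 619^2 = 383161 ≡ 672 (mod 779)
11^16 ≡ 672^2 = 451584 ≡ 543 (mod 779)
11^32 ≡ 543^2 = 294849 ≡ 387 (mod 779)
11^64 ≡ 387^2 = 149769 ≡ 201 (mod 779)
11^128 ≡ 201^2 = 40401 ≡ 672 (mod 779)
11^256 ≡ 672^2 = 451584 ≡ 543 (mod 779)
11^512 ≡ 543^2 = 294849 ≡ 387 (mod 779)
778 = 512 + 256 + 8 + 2 in binary powers of 2.
So 11^778 ≡ 387 · 543 · 672 · 121 ≡ 144 (mod 779).
Since 144 ≠ 1, base 11 is a Fermat witness: 779 is composite.

144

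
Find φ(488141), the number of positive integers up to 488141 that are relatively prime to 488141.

Factor: 488141 = 37 · 79 · 167.
φ(488141) = (37−1) · (79−1) · (167−1) = 36 · 78 · 166 = 466128.

466128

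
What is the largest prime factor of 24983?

24983 = 7 · 3569
3569 = 43 · 83
83 is prime.
So 24983 = 7 · 43 · 83; the largest prime factor is 83.

83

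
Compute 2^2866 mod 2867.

2^1 ≡ 2 (mod 2867)
2^2 ≡ 2^2 = 4 ≡ 4 (mod 2867)
2^4 ≡ 4^2 = 16 ≡ 16 (mod 2867)
2^8 ≡ 16^2 = 256 ≡ 256 (mod 2867)
2^16 ≡ 256^2 = 65536 ≡ 2462 (mod 2867)
2^32 ≡ 2462^2 = 6061444 ≡ 606 (mod 2867)
2^64 ≡ 606^2 = 367236 ≡ 260 (mod 2867)
2^128 ≡ 260^2 = 67600 ≡ 1659 (mod 2867)
2^256 ≡ 1659^2 = 2752281 ≡ 2828 (mod 2867)
2^512 ≡ 2828^2 = 7997584 ≡ 1521 (mod 2867)
2^1024 ≡ 1521^2 = 2313441 ≡ 2639 (mod 2867)
2^2048 ≡ 2639^2 = 6964321 ≡ 378 (mod 2867)
2866 = 2048 + 512 + 256 + 32 + 16 + 2 in binary powers of 2.
So 2^2866 ≡ 378 · 1521 · 2828 · 606 · 2462 · 4 ≡ 1015 (mod 2867).
Since 1015 ≠ 1, base 2 is a Fermat witness: 2867 is composite.

1015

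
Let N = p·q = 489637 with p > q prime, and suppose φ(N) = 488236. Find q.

φ(n) = (p−1)(q−1) = n − (p+q) + 1, so p + q = 489637 − 488236 + 1 = 1402.
p and q are the roots of t² − 1402t + 489637 = 0.
Discriminant: 1402² − 4·489637 = 1965604 − 1958548 = 7056; √7056 = 84.
q = (1402 − 84)/2 = 659, p = (1402 + 84)/2 = 743.
Check: 659 · 743 = 489637.

659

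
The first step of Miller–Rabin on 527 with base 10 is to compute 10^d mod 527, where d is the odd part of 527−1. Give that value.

527 − 1 = 526 = 2^1 · 263, so d = 263.
10^1 ≡ 10 (mod 527)
10^2 ≡ 10^2 = 100 ≡ 100 (mod 527)
10^4 ≡ 100^2 = 10000 ≡ 514 (mod 527)
10^8 ≡ 514^2 = 264196 ≡ 169 (mod 527)
10^16 ≡ 169^2 = 28561 ≡ 103 (mod 527)
10^32 ≡ 103^2 = 10609 ≡ 69 (mod 527)
10^64 ≡ 69^2 = 4761 ≡ 18 (mod 527)
10^128 ≡ 18^2 = 324 ≡ 324 (mod 527)
10^256 ≡ 324^2 = 104976 ≡ 103 (mod 527)
263 = 256 + 4 + 2 + 1 in binary powers of 2.
So 10^263 ≡ 103 · 514 · 100 · 10 ≡ 107 (mod 527).
Squaring chain: 107; never reaches −1, so base 10 is a Miller–Rabin witness that 527 is composite.

107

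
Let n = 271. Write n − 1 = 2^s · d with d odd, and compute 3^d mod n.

270

271 − 1 = 270 = 2^1 · 135, so d = 135.
3^1 ≡ 3 (mod 271)
3^2 ≡ 3^2 = 9 ≡ 9 (mod 271)
3^4 ≡ 9^2 = 81 ≡ 81 (mod 271)
3^8 ≡ 81^2 = 6561 ≡ 57 (mod 271)
3^16 ≡ 57^2 = 3249 ≡ 268 (mod 271)
3^32 ≡ 268^2 = 71824 ≡ 9 (mod 271)
3^64 ≡ 9^2 = 81 ≡ 81 (mod 271)
3^128 ≡ 81^2 = 6561 ≡ 57 (mod 271)
135 = 128 + 4 + 2 + 1 in binary powers of 2.
So 3^135 ≡ 57 · 81 · 9 · 3 ≡ 270 (mod 271).
Since 3^d ≡ 270 (mod 271), base 3 does not prove 271 composite.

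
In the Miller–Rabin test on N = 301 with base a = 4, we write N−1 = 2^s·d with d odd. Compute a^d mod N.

78

301 − 1 = 300 = 2^2 · 75, so d = 75.
4^1 ≡ 4 (mod 301)
4^2 ≡ 4^2 = 16 ≡ 16 (mod 301)
4^4 ≡ 16^2 = 256 ≡ 256 (mod 301)
4^8 ≡ 256^2 = 65536 ≡ 219 (mod 301)
4^16 ≡ 219^2 = 47961 ≡ 102 (mod 301)
4^32 ≡ 102^2 = 10404 ≡ 170 (mod 301)
4^64 ≡ 170^2 = 28900 ≡ 4 (mod 301)
75 = 64 + 8 + 2 + 1 in binary powers of 2.
So 4^75 ≡ 4 · 219 · 16 · 4 ≡ 78 (mod 301).
Squaring chain: 78 → 64; never reaches −1, so base 4 is a Miller–Rabin witness that 301 is composite.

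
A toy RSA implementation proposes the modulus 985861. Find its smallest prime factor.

43

985861 is odd.
Digit sum 37, not divisible by 3.
Ends in 1: not divisible by 5.
7: 985861 = 7·140837 + 2
11: 985861 = 11·89623 + 8
13: 985861 = 13·75835 + 6
17: 985861 = 17·57991 + 14
19: 985861 = 19·51887 + 8
23: 985861 = 23·42863 + 12
29: 985861 = 29·33995 + 6
31: 985861 = 31·31801 + 30
37: 985861 = 37·26644 + 33
41: 985861 = 41·24045 + 16
43: 985861 = 43·22927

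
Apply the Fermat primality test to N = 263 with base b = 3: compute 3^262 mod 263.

1

3^1 ≡ 3 (mod 263)
3^2 ≡ 3^2 = 9 ≡ 9 (mod 263)
3^4 ≡ 9^2 = 81 ≡ 81 (mod 263)
3^8 ≡ 81^2 = 6561 ≡ 249 (mod 263)
3^16 ≡ 249^2 = 62001 ≡ 196 (mod 263)
3^32 ≡ 196^2 = 38416 ≡ 18 (mod 263)
3^64 ≡ 18^2 = 324 ≡ 61 (mod 263)
3^128 ≡ 61^2 = 3721 ≡ 39 (mod 263)
3^256 ≡ 39^2 = 1521 ≡ 206 (mod 263)
262 = 256 + 4 + 2 in binary powers of 2.
So 3^262 ≡ 206 · 81 · 9 ≡ 1 (mod 263).
Since the result is 1, base 3 gives no evidence that 263 is composite.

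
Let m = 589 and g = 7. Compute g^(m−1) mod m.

7^1 ≡ 7 (mod 589)
7^2 ≡ 7^2 = 49 ≡ 49 (mod 589)
7^4 ≡ 49^2 = 2401 ≡ 45 (mod 589)
7^8 ≡ 45^2 = 2025 ≡ 258 (mod 589)
7^16 ≡ 258^2 = 66564 ≡ 7 (mod 589)
7^32 ≡ 7^2 = 49 ≡ 49 (mod 589)
7^64 ≡ 49^2 = 2401 ≡ 45 (mod 589)
7^128 ≡ 45^2 = 2025 ≡ 258 (mod 589)
7^256 ≡ 258^2 = 66564 ≡ 7 (mod 589)
7^512 ≡ 7^2 = 49 ≡ 49 (mod 589)
588 = 512 + 64 + 8 + 4 in binary powers of 2.
So 7^588 ≡ 49 · 45 · 258 · 45 ≡ 343 (mod 589).
Since 343 ≠ 1, base 7 is a Fermat witness: 589 is composite.

343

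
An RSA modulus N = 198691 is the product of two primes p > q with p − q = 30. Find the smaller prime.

Since p = q + 30, we have 198691 = q(q + 30), so q² + 30q − 198691 = 0.
Discriminant: 30² + 4·198691 = 900 + 794764 = 795664; √795664 = 892.
q = (−30 + 892)/2 = 431, and p = q + 30 = 461.
Check: 431 · 461 = 198691.

431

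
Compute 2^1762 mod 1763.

742

2^1 ≡ 2 (mod 1763)
2^2 ≡ 2^2 = 4 ≡ 4 (mod 1763)
2^4 ≡ 4^2 = 16 ≡ 16 (mod 1763)
2^8 ≡ 16^2 = 256 ≡ 256 (mod 1763)
2^16 ≡ 256^2 = 65536 ≡ 305 (mod 1763)
2^32 ≡ 305^2 = 93025 ≡ 1349 (mod 1763)
2^64 ≡ 1349^2 = 1819801 ≡ 385 (mod 1763)
2^128 ≡ 385^2 = 148225 ≡ 133 (mod 1763)
2^256 ≡ 133^2 = 17689 ≡ 59 (mod 1763)
2^512 ≡ 59^2 = 3481 ≡ 1718 (mod 1763)
2^1024 ≡ 1718^2 = 2951524 ≡ 262 (mod 1763)
1762 = 1024 + 512 + 128 + 64 + 32 + 2 in binary powers of 2.
So 2^1762 ≡ 262 · 1718 · 133 · 385 · 1349 · 4 ≡ 742 (mod 1763).
Since 742 ≠ 1, base 2 is a Fermat witness: 1763 is composite.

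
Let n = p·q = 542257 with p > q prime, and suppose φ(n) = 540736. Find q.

569

φ(n) = (p−1)(q−1) = n − (p+q) + 1, so p + q = 542257 − 540736 + 1 = 1522.
p and q are the roots of t² − 1522t + 542257 = 0.
Discriminant: 1522² − 4·542257 = 2316484 − 2169028 = 147456; √147456 = 384.
q = (1522 − 384)/2 = 569, p = (1522 + 384)/2 = 953.
Check: 569 · 953 = 542257.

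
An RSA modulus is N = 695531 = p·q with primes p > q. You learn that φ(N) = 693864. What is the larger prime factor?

φ(n) = (p−1)(q−1) = n − (p+q) + 1, so p + q = 695531 − 693864 + 1 = 1668.
p and q are the roots of t² − 1668t + 695531 = 0.
Discriminant: 1668² − 4·695531 = 2782224 − 2782124 = 100; √100 = 10.
q = (1668 − 10)/2 = 829, p = (1668 + 10)/2 = 839.
Check: 829 · 839 = 695531.

839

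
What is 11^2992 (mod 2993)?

11^1 ≡ 11 (mod 2993)
11^2 ≡ 11^2 = 121 ≡ 121 (mod 2993)
11^4 ≡ 121^2 = 14641 ≡ 2669 (mod 2993)
11^8 ≡ 2669^2 = 7123561 ≡ 221 (mod 2993)
11^16 ≡ 221^2 = 48841 ≡ 953 (mod 2993)
11^32 ≡ 953^2 = 908209 ≡ 1330 (mod 2993)
11^64 ≡ 1330^2 = 1768900 ≡ 37 (mod 2993)
11^128 ≡ 37^2 = 1369 ≡ 1369 (mod 2993)
11^256 ≡ 1369^2 = 1874161 ≡ 543 (mod 2993)
11^512 ≡ 543^2 = 294849 ≡ 1535 (mod 2993)
11^1024 ≡ 1535^2 = 2356225 ≡ 734 (mod 2993)
11^2048 ≡ 734^2 = 538756 ≡ 16 (mod 2993)
2992 = 2048 + 512 + 256 + 128 + 32 + 16 in binary powers of 2.
So 11^2992 ≡ 16 · 1535 · 543 · 1369 · 1330 · 953 ≡ 2806 (mod 2993).
Since 2806 ≠ 1, base 11 is a Fermat witness: 2993 is composite.

2806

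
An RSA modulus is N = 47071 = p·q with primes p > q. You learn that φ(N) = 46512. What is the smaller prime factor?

103

φ(n) = (p−1)(q−1) = n − (p+q) + 1, so p + q = 47071 − 46512 + 1 = 560.
p and q are the roots of t² − 560t + 47071 = 0.
Discriminant: 560² − 4·47071 = 313600 − 188284 = 125316; √125316 = 354.
q = (560 − 354)/2 = 103, p = (560 + 354)/2 = 457.
Check: 103 · 457 = 47071.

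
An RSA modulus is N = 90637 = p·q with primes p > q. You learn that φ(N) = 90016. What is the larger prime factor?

φ(n) = (p−1)(q−1) = n − (p+q) + 1, so p + q = 90637 − 90016 + 1 = 622.
p and q are the roots of t² − 622t + 90637 = 0.
Discriminant: 622² − 4·90637 = 386884 − 362548 = 24336; √24336 = 156.
q = (622 − 156)/2 = 233, p = (622 + 156)/2 = 389.
Check: 233 · 389 = 90637.

389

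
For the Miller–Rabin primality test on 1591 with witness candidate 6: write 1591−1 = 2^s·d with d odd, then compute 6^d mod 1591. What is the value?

216

1591 − 1 = 1590 = 2^1 · 795, so d = 795.
6^1 ≡ 6 (mod 1591)
6^2 ≡ 6^2 = 36 ≡ 36 (mod 1591)
6^4 ≡ 36^2 = 1296 ≡ 1296 (mod 1591)
6^8 ≡ 1296^2 = 1679616 ≡ 1111 (mod 1591)
6^16 ≡ 1111^2 = 1234321 ≡ 1296 (mod 1591)
6^32 ≡ 1296^2 = 1679616 ≡ 1111 (mod 1591)
6^64 ≡ 1111^2 = 1234321 ≡ 1296 (mod 1591)
6^128 ≡ 1296^2 = 1679616 ≡ 1111 (mod 1591)
6^256 ≡ 1111^2 = 1234321 ≡ 1296 (mod 1591)
6^512 ≡ 1296^2 = 1679616 ≡ 1111 (mod 1591)
795 = 512 + 256 + 16 + 8 + 2 + 1 in binary powers of 2.
So 6^795 ≡ 1111 · 1296 · 1296 · 1111 · 36 · 6 ≡ 216 (mod 1591).
Squaring chain: 216; never reaches −1, so base 6 is a Miller–Rabin witness that 1591 is composite.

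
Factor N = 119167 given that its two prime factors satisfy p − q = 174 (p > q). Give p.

Since p = q + 174, we have 119167 = q(q + 174), so q² + 174q − 119167 = 0.
Discriminant: 174² + 4·119167 = 30276 + 476668 = 506944; √506944 = 712.
q = (−174 + 712)/2 = 269, and p = q + 174 = 443.
Check: 269 · 443 = 119167.

443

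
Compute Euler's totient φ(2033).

Factor: 2033 = 19 · 107.
φ(2033) = (19−1) · (107−1) = 18 · 106 = 1908.

1908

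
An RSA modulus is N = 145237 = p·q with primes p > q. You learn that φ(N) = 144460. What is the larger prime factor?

467

φ(n) = (p−1)(q−1) = n − (p+q) + 1, so p + q = 145237 − 144460 + 1 = 778.
p and q are the roots of t² − 778t + 145237 = 0.
Discriminant: 778² − 4·145237 = 605284 − 580948 = 24336; √24336 = 156.
q = (778 − 156)/2 = 311, p = (778 + 156)/2 = 467.
Check: 311 · 467 = 145237.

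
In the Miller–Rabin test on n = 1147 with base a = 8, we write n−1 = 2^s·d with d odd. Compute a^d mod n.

1147 − 1 = 1146 = 2^1 · 573, so d = 573.
8^1 ≡ 8 (mod 1147)
8^2 ≡ 8^2 = 64 ≡ 64 (mod 1147)
8^4 ≡ 64^2 = 4096 ≡ 655 (mod 1147)
8^8 ≡ 655^2 = 429025 ≡ 47 (mod 1147)
8^16 ≡ 47^2 = 2209 ≡ 1062 (mod 1147)
8^32 ≡ 1062^2 = 1127844 ≡ 343 (mod 1147)
8^64 ≡ 343^2 = 117649 ≡ 655 (mod 1147)
8^128 ≡ 655^2 = 429025 ≡ 47 (mod 1147)
8^256 ≡ 47^2 = 2209 ≡ 1062 (mod 1147)
8^512 ≡ 1062^2 = 1127844 ≡ 343 (mod 1147)
573 = 512 + 32 + 16 + 8 + 4 + 1 in binary powers of 2.
So 8^573 ≡ 343 · 343 · 1062 · 47 · 655 · 8 ≡ 450 (mod 1147).
Squaring chain: 450; never reaches −1, so base 8 is a Miller–Rabin witness that 1147 is composite.

450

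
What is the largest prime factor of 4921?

4921 = 7 · 703
703 = 19 · 37
37 is prime.
So 4921 = 7 · 19 · 37; the largest prime factor is 37.

37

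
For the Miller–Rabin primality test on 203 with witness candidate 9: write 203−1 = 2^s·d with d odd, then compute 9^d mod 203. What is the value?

203 − 1 = 202 = 2^1 · 101, so d = 101.
9^1 ≡ 9 (mod 203)
9^2 ≡ 9^2 = 81 ≡ 81 (mod 203)
9^4 ≡ 81^2 = 6561 ≡ 65 (mod 203)
9^8 ≡ 65^2 = 4225 ≡ 165 (mod 203)
9^16 ≡ 165^2 = 27225 ≡ 23 (mod 203)
9^32 ≡ 23^2 = 529 ≡ 123 (mod 203)
9^64 ≡ 123^2 = 15129 ≡ 107 (mod 203)
101 = 64 + 32 + 4 + 1 in binary powers of 2.
So 9^101 ≡ 107 · 123 · 65 · 9 ≡ 4 (mod 203).
Squaring chain: 4; never reaches −1, so base 9 is a Miller–Rabin witness that 203 is composite.

4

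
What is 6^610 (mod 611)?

6^1 ≡ 6 (mod 611)
6^2 ≡ 6^2 = 36 ≡ 36 (mod 611)
6^4 ≡ 36^2 = 1296 ≡ 74 (mod 611)
6^8 ≡ 74^2 = 5476 ≡ 588 (mod 611)
6^16 ≡ 588^2 = 345744 ≡ 529 (mod 611)
6^32 ≡ 529^2 = 279841 ≡ 3 (mod 611)
6^64 ≡ 3^2 = 9 ≡ 9 (mod 611)
6^128 ≡ 9^2 = 81 ≡ 81 (mod 611)
6^256 ≡ 81^2 = 6561 ≡ 451 (mod 611)
6^512 ≡ 451^2 = 203401 ≡ 549 (mod 611)
610 = 512 + 64 + 32 + 2 in binary powers of 2.
So 6^610 ≡ 549 · 9 · 3 · 36 ≡ 225 (mod 611).
Since 225 ≠ 1, base 6 is a Fermat witness: 611 is composite.

225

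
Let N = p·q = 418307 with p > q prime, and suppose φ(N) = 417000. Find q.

φ(n) = (p−1)(q−1) = n − (p+q) + 1, so p + q = 418307 − 417000 + 1 = 1308.
p and q are the roots of t² − 1308t + 418307 = 0.
Discriminant: 1308² − 4·418307 = 1710864 − 1673228 = 37636; √37636 = 194.
q = (1308 − 194)/2 = 557, p = (1308 + 194)/2 = 751.
Check: 557 · 751 = 418307.

557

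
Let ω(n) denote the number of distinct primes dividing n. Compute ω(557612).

5

557612 = 2^2 · 139403
139403 = 11 · 12673
12673 = 19 · 667
667 = 23 · 29
557612 = 2^2 · 11 · 19 · 23 · 29, which has 5 distinct prime factors.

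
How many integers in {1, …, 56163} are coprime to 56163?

36864

Factor: 56163 = 3 · 97 · 193.
φ(56163) = (3−1) · (97−1) · (193−1) = 2 · 96 · 192 = 36864.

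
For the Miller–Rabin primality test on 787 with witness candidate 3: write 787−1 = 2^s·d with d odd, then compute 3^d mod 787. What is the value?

786

787 − 1 = 786 = 2^1 · 393, so d = 393.
3^1 ≡ 3 (mod 787)
3^2 ≡ 3^2 = 9 ≡ 9 (mod 787)
3^4 ≡ 9^2 = 81 ≡ 81 (mod 787)
3^8 ≡ 81^2 = 6561 ≡ 265 (mod 787)
3^16 ≡ 265^2 = 70225 ≡ 182 (mod 787)
3^32 ≡ 182^2 = 33124 ≡ 70 (mod 787)
3^64 ≡ 70^2 = 4900 ≡ 178 (mod 787)
3^128 ≡ 178^2 = 31684 ≡ 204 (mod 787)
3^256 ≡ 204^2 = 41616 ≡ 692 (mod 787)
393 = 256 + 128 + 8 + 1 in binary powers of 2.
So 3^393 ≡ 692 · 204 · 265 · 3 ≡ 786 (mod 787).
Since 3^d ≡ 786 (mod 787), base 3 does not prove 787 composite.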